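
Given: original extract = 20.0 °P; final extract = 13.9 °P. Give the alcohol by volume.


SG = 259/(259 − P);  ABV = (OG − FG)·131.25
OG = 259/(259 − 20.0) = 1.0837
FG = 259/(259 − 13.9) = 1.0567
ABV = (1.0837 − 1.0567)·131.25

3.5399 % ABV


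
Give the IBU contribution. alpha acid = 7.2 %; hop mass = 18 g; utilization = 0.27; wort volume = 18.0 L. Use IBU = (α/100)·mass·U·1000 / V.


IBU = (7.2/100)·18·0.27·1000 / 18.0

19.4400 IBU


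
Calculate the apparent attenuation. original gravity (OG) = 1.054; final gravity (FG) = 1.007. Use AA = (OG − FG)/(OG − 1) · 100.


AA = (1.054 − 1.007)/(1.054 − 1) · 100

87.0370 %


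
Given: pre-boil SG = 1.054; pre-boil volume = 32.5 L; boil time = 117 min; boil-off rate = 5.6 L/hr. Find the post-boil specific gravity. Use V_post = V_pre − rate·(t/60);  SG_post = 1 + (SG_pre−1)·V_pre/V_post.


V_post = 32.5 − 5.6·(117/60) = 21.5800
SG_post = 1 + (1.054 − 1)·32.5/21.5800

1.0813


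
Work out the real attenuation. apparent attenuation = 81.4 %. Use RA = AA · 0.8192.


RA = 81.4 · 0.8192

66.6829 %


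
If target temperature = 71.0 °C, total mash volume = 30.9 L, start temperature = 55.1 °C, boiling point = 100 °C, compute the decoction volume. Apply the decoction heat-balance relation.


V_dec = V_total·(T_target − T_start)/(T_boil − T_start)
V_dec = 30.9·(71.0 − 55.1)/(100 − 55.1)

10.9423 L


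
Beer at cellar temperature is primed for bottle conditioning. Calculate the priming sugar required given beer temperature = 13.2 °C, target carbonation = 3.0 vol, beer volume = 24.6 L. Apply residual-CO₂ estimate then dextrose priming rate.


residual = 14.695·(0.01821 + 0.09011·e^(−0.04·T));  sugar = (target − residual)·4.0·V
residual = 14.695·(0.01821 + 0.09011·e^(−0.04·13.2)) = 1.0486
sugar = (3.0 − 1.0486)·4.0·24.6

192.0210 g


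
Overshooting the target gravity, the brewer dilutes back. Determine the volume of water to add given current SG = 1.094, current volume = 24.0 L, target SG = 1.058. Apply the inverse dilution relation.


V_water = V·((SG_curr − 1)/(SG_target − 1) − 1)
V_water = 24.0·((1.094 − 1)/(1.058 − 1) − 1)

14.8966 L


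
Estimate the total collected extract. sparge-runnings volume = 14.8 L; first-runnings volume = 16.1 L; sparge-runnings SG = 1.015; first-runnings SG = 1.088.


total = Σ (SG_i − 1)·1000·V_i
first = (1.088 − 1)·1000·16.1 = 1416.8000
sparge = (1.015 − 1)·1000·14.8 = 222.0000
total = 1416.8000 + 222.0000

1638.8000 gravity·L


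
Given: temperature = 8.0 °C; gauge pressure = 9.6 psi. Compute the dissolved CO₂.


vols = (P + 14.695)·(0.01821 + 0.09011·e^(−0.04·T))
vols = (9.6 + 14.695)·(0.01821 + 0.09011·e^(−0.04·8.0))

2.0321 volumes


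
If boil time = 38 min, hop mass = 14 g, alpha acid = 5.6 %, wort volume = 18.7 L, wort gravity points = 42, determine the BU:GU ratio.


U = 1.65·0.000125^(GP/1000)·(1−e^(−0.04t))/4.15;  IBU = (α/100)·m·U·1000/V;  BU:GU = IBU/GP
U = 1.65·0.000125^(42/1000)·(1−e^(−0.04·38))/4.15 = 0.2130
IBU = (5.6/100)·14·0.2130·1000/18.7 = 8.9288
BU:GU = 8.9288/42

0.2126


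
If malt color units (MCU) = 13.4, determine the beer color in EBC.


SRM = 1.4922·MCU^0.6859;  EBC = SRM·1.97
SRM = 1.4922·13.4^0.6859 = 8.8493
EBC = 8.8493·1.97

17.4331 EBC


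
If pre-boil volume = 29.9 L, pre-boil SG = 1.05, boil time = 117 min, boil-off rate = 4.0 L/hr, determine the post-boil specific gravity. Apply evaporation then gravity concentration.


V_post = V_pre − rate·(t/60);  SG_post = 1 + (SG_pre−1)·V_pre/V_post
V_post = 29.9 − 4.0·(117/60) = 22.1000
SG_post = 1 + (1.05 − 1)·29.9/22.1000

1.0676


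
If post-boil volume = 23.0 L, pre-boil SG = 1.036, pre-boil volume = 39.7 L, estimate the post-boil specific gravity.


SG_post = 1 + (SG_pre − 1)·V_pre/V_post
pts_pre = (1.036 − 1)·1000 = 36.0000
pts_post = 36.0000·39.7/23.0 = 62.1391
SG_post = 1 + 62.1391/1000

1.0621


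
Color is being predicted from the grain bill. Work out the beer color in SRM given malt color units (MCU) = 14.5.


SRM = 1.4922 · MCU^0.6859
SRM = 1.4922 · 14.5^0.6859

9.3413 SRM


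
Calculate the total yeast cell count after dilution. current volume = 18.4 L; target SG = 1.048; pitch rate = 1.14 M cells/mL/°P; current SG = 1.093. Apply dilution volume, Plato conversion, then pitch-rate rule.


V_w = V·((SG_c−1)/(SG_t−1)−1);  °P = 259 − 259/SG_t;  cells = rate·(V+V_w)·°P
V_w = 18.4·((1.093−1)/(1.048−1)−1) = 17.2500
V_final = 18.4 + 17.2500 = 35.6500
°P = 259 − 259/1.048 = 11.8626
cells = 1.14·35.6500·11.8626

482.1077 billion cells


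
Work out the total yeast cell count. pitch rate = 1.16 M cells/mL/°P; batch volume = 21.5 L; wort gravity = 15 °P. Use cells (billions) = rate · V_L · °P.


cells = 1.16 · 21.5 · 15

374.1000 billion cells


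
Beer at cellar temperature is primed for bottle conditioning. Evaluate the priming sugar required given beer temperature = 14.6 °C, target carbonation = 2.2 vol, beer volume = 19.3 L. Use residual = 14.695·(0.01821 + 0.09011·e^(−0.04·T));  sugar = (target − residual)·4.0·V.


residual = 14.695·(0.01821 + 0.09011·e^(−0.04·14.6)) = 1.0060
sugar = (2.2 − 1.0060)·4.0·19.3

92.1741 g


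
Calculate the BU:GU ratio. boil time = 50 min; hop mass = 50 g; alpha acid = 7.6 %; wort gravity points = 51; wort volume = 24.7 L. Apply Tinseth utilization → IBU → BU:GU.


U = 1.65·0.000125^(GP/1000)·(1−e^(−0.04t))/4.15;  IBU = (α/100)·m·U·1000/V;  BU:GU = IBU/GP
U = 1.65·0.000125^(51/1000)·(1−e^(−0.04·50))/4.15 = 0.2174
IBU = (7.6/100)·50·0.2174·1000/24.7 = 33.4436
BU:GU = 33.4436/51

0.6558


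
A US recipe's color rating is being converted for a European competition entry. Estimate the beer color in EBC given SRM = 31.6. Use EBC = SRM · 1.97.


EBC = 31.6 · 1.97

62.2520 EBC


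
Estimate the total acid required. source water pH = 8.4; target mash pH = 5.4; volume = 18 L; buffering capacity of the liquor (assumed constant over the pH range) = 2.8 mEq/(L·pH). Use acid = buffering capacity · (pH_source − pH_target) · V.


acid = 2.8 · (8.4 − 5.4) · 18

151.2000 mEq


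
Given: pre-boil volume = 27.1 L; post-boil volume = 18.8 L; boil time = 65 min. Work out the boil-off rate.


rate = (V_pre − V_post) / (t_min/60)
rate = (27.1 − 18.8) / (65/60)

7.6615 L/hr


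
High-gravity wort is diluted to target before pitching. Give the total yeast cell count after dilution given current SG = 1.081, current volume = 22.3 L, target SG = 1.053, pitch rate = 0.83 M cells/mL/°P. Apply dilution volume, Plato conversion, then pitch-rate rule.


V_w = V·((SG_c−1)/(SG_t−1)−1);  °P = 259 − 259/SG_t;  cells = rate·(V+V_w)·°P
V_w = 22.3·((1.081−1)/(1.053−1)−1) = 11.7811
V_final = 22.3 + 11.7811 = 34.0811
°P = 259 − 259/1.053 = 13.0361
cells = 0.83·34.0811·13.0361

368.7562 billion cells


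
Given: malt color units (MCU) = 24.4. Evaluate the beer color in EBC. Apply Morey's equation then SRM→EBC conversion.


SRM = 1.4922·MCU^0.6859;  EBC = SRM·1.97
SRM = 1.4922·24.4^0.6859 = 13.3487
EBC = 13.3487·1.97

26.2969 EBC


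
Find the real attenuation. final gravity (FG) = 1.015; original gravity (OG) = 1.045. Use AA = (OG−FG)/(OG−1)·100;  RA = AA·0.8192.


AA = (1.045 − 1.015)/(1.045 − 1)·100 = 66.6667
RA = 66.6667·0.8192

54.6133 %


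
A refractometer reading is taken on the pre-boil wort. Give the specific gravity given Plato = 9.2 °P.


SG = 259/(259 − P)
SG = 259/(259 − 9.2)

1.0368


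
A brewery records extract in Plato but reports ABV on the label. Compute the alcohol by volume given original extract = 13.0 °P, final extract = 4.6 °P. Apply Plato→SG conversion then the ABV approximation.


SG = 259/(259 − P);  ABV = (OG − FG)·131.25
OG = 259/(259 − 13.0) = 1.0528
FG = 259/(259 − 4.6) = 1.0181
ABV = (1.0528 − 1.0181)·131.25

4.5627 % ABV


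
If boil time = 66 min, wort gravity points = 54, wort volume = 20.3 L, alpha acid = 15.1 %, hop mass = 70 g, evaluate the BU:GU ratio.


U = 1.65·0.000125^(GP/1000)·(1−e^(−0.04t))/4.15;  IBU = (α/100)·m·U·1000/V;  BU:GU = IBU/GP
U = 1.65·0.000125^(54/1000)·(1−e^(−0.04·66))/4.15 = 0.2273
IBU = (15.1/100)·70·0.2273·1000/20.3 = 118.3300
BU:GU = 118.3300/54

2.1913


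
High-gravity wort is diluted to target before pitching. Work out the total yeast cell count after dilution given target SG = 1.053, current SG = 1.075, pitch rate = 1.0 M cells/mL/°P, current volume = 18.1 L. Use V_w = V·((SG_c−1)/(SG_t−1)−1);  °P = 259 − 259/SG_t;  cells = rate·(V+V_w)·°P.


V_w = 18.1·((1.075−1)/(1.053−1)−1) = 7.5132
V_final = 18.1 + 7.5132 = 25.6132
°P = 259 − 259/1.053 = 13.0361
cells = 1.0·25.6132·13.0361

333.8960 billion cells


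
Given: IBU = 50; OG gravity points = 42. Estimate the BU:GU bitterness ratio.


BU:GU = IBU / OG_points
BU:GU = 50 / 42

1.1905


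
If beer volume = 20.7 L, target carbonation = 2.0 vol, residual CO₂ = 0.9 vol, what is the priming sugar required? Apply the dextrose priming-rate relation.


sugar = (target − residual)·4.0·V
sugar = (2.0 − 0.9)·4.0·20.7

91.0800 g


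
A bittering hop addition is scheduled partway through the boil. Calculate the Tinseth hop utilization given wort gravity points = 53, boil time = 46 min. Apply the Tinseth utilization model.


U = 1.65·0.000125^(GP/1000) · (1 − e^(−0.04·t))/4.15
bigness = 1.65·0.000125^(53/1000) = 1.0248
boil_factor = (1 − e^(−0.04·46))/4.15 = 0.2027
U = 1.0248 · 0.2027

0.2077


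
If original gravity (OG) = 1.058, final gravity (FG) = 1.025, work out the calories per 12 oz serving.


ABW = (OG−FG)·131.25·0.79/FG;  °P = 259 − 259/SG (for OG→OE and FG→AE);  RE = 0.1808·OE + 0.8192·AE;  Cal = (6.9·ABW + 4·(RE−0.1))·FG·3.55
ABW = (1.058 − 1.025)·131.25·0.79/1.025 = 3.3382
OE = 259 − 259/1.058 = 14.1985 °P
AE = 259 − 259/1.025 = 6.3171 °P
RE = 0.1808·14.1985 + 0.8192·6.3171 = 7.7420 °P
Cal = (6.9·3.3382 + 4·(7.7420−0.1))·1.025·3.55

195.0440 kcal


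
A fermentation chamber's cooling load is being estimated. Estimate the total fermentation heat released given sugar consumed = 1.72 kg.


Q = m_sugar · 590 kJ/kg
Q = 1.72 · 590

1014.8000 kJ


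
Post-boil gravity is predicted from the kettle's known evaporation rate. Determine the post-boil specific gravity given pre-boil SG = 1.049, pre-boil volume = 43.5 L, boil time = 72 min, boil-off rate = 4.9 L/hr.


V_post = V_pre − rate·(t/60);  SG_post = 1 + (SG_pre−1)·V_pre/V_post
V_post = 43.5 − 4.9·(72/60) = 37.6200
SG_post = 1 + (1.049 − 1)·43.5/37.6200

1.0567


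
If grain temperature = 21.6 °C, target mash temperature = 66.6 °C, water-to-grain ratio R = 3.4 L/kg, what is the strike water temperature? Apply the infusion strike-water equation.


T_strike = (0.41/R)·(T_mash − T_grain) + T_mash
T_strike = (0.41/3.4)·(66.6 − 21.6) + 66.6

72.0265 °C


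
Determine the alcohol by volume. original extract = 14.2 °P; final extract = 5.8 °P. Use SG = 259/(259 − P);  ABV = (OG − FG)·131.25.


OG = 259/(259 − 14.2) = 1.0580
FG = 259/(259 − 5.8) = 1.0229
ABV = (1.0580 − 1.0229)·131.25

4.6068 % ABV


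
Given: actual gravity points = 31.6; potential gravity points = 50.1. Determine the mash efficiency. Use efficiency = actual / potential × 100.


efficiency = 31.6 / 50.1 × 100

63.0739 %


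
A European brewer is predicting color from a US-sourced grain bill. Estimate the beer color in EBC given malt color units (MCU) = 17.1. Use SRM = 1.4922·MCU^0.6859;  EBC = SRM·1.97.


SRM = 1.4922·17.1^0.6859 = 10.4602
EBC = 10.4602·1.97

20.6066 EBC


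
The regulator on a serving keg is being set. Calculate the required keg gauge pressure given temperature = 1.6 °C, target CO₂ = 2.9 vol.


psi = vols/(0.01821 + 0.09011·e^(−0.04·T)) − 14.695
psi = 2.9/(0.01821 + 0.09011·e^(−0.04·1.6)) − 14.695

13.5333 psi


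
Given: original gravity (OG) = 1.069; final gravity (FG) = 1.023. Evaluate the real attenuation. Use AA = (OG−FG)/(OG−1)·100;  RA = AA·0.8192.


AA = (1.069 − 1.023)/(1.069 − 1)·100 = 66.6667
RA = 66.6667·0.8192

54.6133 %


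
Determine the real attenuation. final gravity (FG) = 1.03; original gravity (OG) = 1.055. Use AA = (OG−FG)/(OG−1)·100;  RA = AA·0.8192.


AA = (1.055 − 1.03)/(1.055 − 1)·100 = 45.4545
RA = 45.4545·0.8192

37.2364 %


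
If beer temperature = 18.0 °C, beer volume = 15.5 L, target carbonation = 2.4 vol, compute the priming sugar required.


residual = 14.695·(0.01821 + 0.09011·e^(−0.04·T));  sugar = (target − residual)·4.0·V
residual = 14.695·(0.01821 + 0.09011·e^(−0.04·18.0)) = 0.9121
sugar = (2.4 − 0.9121)·4.0·15.5

92.2475 g


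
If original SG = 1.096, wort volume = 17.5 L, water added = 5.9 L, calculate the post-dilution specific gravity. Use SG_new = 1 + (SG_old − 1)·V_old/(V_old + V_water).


pts = (1.096 − 1)·1000·17.5/(17.5 + 5.9) = 71.7949
SG_new = 1 + 71.7949/1000

1.0718


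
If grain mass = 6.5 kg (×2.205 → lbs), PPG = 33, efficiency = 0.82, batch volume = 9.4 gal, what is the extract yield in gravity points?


points = lbs × PPG × eff / vol
lbs = 6.5 × 2.205 = 14.3325
points = 14.3325 × 33 × 0.82 / 9.4

41.2593 points


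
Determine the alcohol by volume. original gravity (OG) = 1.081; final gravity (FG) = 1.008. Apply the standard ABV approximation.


ABV = (OG − FG) · 131.25
ABV = (1.081 − 1.008) · 131.25

9.5812 % ABV


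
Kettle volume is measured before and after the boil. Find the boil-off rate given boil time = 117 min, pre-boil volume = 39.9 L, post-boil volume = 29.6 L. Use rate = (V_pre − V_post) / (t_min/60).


rate = (39.9 − 29.6) / (117/60)

5.2821 L/hr


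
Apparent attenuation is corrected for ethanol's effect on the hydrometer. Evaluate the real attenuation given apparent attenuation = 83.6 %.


RA = AA · 0.8192
RA = 83.6 · 0.8192

68.4851 %


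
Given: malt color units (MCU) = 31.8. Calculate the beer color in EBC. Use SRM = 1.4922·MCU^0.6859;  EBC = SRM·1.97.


SRM = 1.4922·31.8^0.6859 = 16.0082
EBC = 16.0082·1.97

31.5361 EBC


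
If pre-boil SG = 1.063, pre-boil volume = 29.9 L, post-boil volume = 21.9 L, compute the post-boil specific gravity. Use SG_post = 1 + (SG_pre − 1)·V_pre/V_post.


pts_pre = (1.063 − 1)·1000 = 63.0000
pts_post = 63.0000·29.9/21.9 = 86.0137
SG_post = 1 + 86.0137/1000

1.0860


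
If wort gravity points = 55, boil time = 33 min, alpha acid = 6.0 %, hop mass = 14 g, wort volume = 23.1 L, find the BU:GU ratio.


U = 1.65·0.000125^(GP/1000)·(1−e^(−0.04t))/4.15;  IBU = (α/100)·m·U·1000/V;  BU:GU = IBU/GP
U = 1.65·0.000125^(55/1000)·(1−e^(−0.04·33))/4.15 = 0.1777
IBU = (6.0/100)·14·0.1777·1000/23.1 = 6.4633
BU:GU = 6.4633/55

0.1175


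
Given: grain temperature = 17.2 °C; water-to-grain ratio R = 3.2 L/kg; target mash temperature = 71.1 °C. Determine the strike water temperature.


T_strike = (0.41/R)·(T_mash − T_grain) + T_mash
T_strike = (0.41/3.2)·(71.1 − 17.2) + 71.1

78.0059 °C


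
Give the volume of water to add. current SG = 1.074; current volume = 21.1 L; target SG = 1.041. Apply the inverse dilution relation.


V_water = V·((SG_curr − 1)/(SG_target − 1) − 1)
V_water = 21.1·((1.074 − 1)/(1.041 − 1) − 1)

16.9829 L


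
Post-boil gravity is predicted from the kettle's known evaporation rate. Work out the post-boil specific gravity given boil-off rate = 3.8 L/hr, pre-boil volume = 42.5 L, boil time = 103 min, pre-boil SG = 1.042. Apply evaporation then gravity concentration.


V_post = V_pre − rate·(t/60);  SG_post = 1 + (SG_pre−1)·V_pre/V_post
V_post = 42.5 − 3.8·(103/60) = 35.9767
SG_post = 1 + (1.042 − 1)·42.5/35.9767

1.0496


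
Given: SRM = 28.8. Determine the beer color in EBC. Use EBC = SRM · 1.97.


EBC = 28.8 · 1.97

56.7360 EBC


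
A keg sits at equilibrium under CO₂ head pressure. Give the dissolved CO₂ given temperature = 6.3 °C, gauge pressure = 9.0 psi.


vols = (P + 14.695)·(0.01821 + 0.09011·e^(−0.04·T))
vols = (9.0 + 14.695)·(0.01821 + 0.09011·e^(−0.04·6.3))

2.0910 volumes


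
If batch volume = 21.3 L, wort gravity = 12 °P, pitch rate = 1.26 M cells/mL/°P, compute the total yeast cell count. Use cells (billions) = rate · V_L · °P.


cells = 1.26 · 21.3 · 12

322.0560 billion cells


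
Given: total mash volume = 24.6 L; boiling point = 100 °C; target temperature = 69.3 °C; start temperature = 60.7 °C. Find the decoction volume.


V_dec = V_total·(T_target − T_start)/(T_boil − T_start)
V_dec = 24.6·(69.3 − 60.7)/(100 − 60.7)

5.3832 L


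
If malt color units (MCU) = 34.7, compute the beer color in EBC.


SRM = 1.4922·MCU^0.6859;  EBC = SRM·1.97
SRM = 1.4922·34.7^0.6859 = 16.9957
EBC = 16.9957·1.97

33.4815 EBC


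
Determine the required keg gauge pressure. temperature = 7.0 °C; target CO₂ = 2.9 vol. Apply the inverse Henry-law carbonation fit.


psi = vols/(0.01821 + 0.09011·e^(−0.04·T)) − 14.695
psi = 2.9/(0.01821 + 0.09011·e^(−0.04·7.0)) − 14.695

18.9034 psi


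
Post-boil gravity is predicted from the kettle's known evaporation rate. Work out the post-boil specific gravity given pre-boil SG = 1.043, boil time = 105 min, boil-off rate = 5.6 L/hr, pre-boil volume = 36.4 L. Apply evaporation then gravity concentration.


V_post = V_pre − rate·(t/60);  SG_post = 1 + (SG_pre−1)·V_pre/V_post
V_post = 36.4 − 5.6·(105/60) = 26.6000
SG_post = 1 + (1.043 − 1)·36.4/26.6000

1.0588


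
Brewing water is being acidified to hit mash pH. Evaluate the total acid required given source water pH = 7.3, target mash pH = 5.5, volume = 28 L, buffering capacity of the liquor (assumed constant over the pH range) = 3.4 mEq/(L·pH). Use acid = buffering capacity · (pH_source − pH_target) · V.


acid = 3.4 · (7.3 − 5.5) · 28

171.3600 mEq


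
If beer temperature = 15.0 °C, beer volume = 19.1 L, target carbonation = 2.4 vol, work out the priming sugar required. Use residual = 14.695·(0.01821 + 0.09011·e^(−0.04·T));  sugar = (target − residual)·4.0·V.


residual = 14.695·(0.01821 + 0.09011·e^(−0.04·15.0)) = 0.9943
sugar = (2.4 − 0.9943)·4.0·19.1

107.3944 g


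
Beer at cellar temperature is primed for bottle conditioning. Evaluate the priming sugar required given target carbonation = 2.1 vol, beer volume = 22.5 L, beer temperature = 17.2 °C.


residual = 14.695·(0.01821 + 0.09011·e^(−0.04·T));  sugar = (target − residual)·4.0·V
residual = 14.695·(0.01821 + 0.09011·e^(−0.04·17.2)) = 0.9331
sugar = (2.1 − 0.9331)·4.0·22.5

105.0214 g


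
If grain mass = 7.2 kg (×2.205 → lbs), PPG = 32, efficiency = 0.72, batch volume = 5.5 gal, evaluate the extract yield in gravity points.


points = lbs × PPG × eff / vol
lbs = 7.2 × 2.205 = 15.8760
points = 15.8760 × 32 × 0.72 / 5.5

66.5060 points


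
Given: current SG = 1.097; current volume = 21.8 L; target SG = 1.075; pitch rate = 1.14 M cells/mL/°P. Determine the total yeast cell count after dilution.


V_w = V·((SG_c−1)/(SG_t−1)−1);  °P = 259 − 259/SG_t;  cells = rate·(V+V_w)·°P
V_w = 21.8·((1.097−1)/(1.075−1)−1) = 6.3947
V_final = 21.8 + 6.3947 = 28.1947
°P = 259 − 259/1.075 = 18.0698
cells = 1.14·28.1947·18.0698

580.7970 billion cells


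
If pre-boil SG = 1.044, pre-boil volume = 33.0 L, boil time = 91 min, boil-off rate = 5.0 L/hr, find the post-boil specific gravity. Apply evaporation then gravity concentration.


V_post = V_pre − rate·(t/60);  SG_post = 1 + (SG_pre−1)·V_pre/V_post
V_post = 33.0 − 5.0·(91/60) = 25.4167
SG_post = 1 + (1.044 − 1)·33.0/25.4167

1.0571


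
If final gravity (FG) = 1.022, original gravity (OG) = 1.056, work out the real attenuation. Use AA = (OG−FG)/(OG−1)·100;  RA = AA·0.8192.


AA = (1.056 − 1.022)/(1.056 − 1)·100 = 60.7143
RA = 60.7143·0.8192

49.7371 %


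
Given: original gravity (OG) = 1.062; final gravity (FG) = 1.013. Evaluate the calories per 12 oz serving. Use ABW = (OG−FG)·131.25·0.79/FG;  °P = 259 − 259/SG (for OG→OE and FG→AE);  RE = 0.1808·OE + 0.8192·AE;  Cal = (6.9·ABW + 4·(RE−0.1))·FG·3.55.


ABW = (1.062 − 1.013)·131.25·0.79/1.013 = 5.0155
OE = 259 − 259/1.062 = 15.1205 °P
AE = 259 − 259/1.013 = 3.3238 °P
RE = 0.1808·15.1205 + 0.8192·3.3238 = 5.4566 °P
Cal = (6.9·5.0155 + 4·(5.4566−0.1))·1.013·3.55

201.5046 kcal


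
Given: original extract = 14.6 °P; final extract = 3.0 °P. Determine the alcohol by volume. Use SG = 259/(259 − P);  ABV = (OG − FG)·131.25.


OG = 259/(259 − 14.6) = 1.0597
FG = 259/(259 − 3.0) = 1.0117
ABV = (1.0597 − 1.0117)·131.25

6.3025 % ABV


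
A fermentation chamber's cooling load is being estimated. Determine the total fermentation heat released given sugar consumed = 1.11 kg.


Q = m_sugar · 590 kJ/kg
Q = 1.11 · 590

654.9000 kJ


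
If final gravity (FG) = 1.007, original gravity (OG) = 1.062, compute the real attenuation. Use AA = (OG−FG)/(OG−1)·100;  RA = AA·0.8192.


AA = (1.062 − 1.007)/(1.062 − 1)·100 = 88.7097
RA = 88.7097·0.8192

72.6710 %


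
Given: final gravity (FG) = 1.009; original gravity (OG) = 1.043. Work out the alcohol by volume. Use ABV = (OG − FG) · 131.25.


ABV = (1.043 − 1.009) · 131.25

4.4625 % ABV


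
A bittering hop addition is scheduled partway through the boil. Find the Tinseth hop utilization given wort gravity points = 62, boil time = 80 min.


U = 1.65·0.000125^(GP/1000) · (1 − e^(−0.04·t))/4.15
bigness = 1.65·0.000125^(62/1000) = 0.9451
boil_factor = (1 − e^(−0.04·80))/4.15 = 0.2311
U = 0.9451 · 0.2311

0.2185


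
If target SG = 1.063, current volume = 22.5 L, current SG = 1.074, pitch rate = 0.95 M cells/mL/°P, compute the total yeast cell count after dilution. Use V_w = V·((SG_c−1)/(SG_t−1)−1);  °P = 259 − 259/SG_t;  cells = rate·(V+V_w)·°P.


V_w = 22.5·((1.074−1)/(1.063−1)−1) = 3.9286
V_final = 22.5 + 3.9286 = 26.4286
°P = 259 − 259/1.063 = 15.3500
cells = 0.95·26.4286·15.3500

385.3935 billion cells


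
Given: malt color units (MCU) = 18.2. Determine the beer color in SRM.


SRM = 1.4922 · MCU^0.6859
SRM = 1.4922 · 18.2^0.6859

10.9172 SRM


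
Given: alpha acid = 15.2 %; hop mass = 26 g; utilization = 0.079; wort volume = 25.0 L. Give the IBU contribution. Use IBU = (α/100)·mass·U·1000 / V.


IBU = (15.2/100)·26·0.079·1000 / 25.0

12.4883 IBU


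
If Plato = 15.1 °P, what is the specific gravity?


SG = 259/(259 − P)
SG = 259/(259 − 15.1)

1.0619


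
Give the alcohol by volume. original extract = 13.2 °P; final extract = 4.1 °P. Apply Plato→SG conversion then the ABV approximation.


SG = 259/(259 − P);  ABV = (OG − FG)·131.25
OG = 259/(259 − 13.2) = 1.0537
FG = 259/(259 − 4.1) = 1.0161
ABV = (1.0537 − 1.0161)·131.25

4.9373 % ABV


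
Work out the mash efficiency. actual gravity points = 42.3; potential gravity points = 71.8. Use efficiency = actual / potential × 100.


efficiency = 42.3 / 71.8 × 100

58.9136 %


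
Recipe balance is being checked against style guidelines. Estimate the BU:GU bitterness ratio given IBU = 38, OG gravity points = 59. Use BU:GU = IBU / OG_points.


BU:GU = 38 / 59

0.6441


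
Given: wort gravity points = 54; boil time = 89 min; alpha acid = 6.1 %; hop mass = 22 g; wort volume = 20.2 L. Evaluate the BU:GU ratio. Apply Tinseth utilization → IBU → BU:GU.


U = 1.65·0.000125^(GP/1000)·(1−e^(−0.04t))/4.15;  IBU = (α/100)·m·U·1000/V;  BU:GU = IBU/GP
U = 1.65·0.000125^(54/1000)·(1−e^(−0.04·89))/4.15 = 0.2378
IBU = (6.1/100)·22·0.2378·1000/20.2 = 15.7958
BU:GU = 15.7958/54

0.2925


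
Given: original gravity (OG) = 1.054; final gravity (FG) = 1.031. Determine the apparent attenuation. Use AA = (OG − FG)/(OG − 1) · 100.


AA = (1.054 − 1.031)/(1.054 − 1) · 100

42.5926 %


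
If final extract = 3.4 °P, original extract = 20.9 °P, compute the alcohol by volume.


SG = 259/(259 − P);  ABV = (OG − FG)·131.25
OG = 259/(259 − 20.9) = 1.0878
FG = 259/(259 − 3.4) = 1.0133
ABV = (1.0878 − 1.0133)·131.25

9.7750 % ABV


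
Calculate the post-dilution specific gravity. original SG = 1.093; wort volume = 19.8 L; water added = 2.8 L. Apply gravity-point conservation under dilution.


SG_new = 1 + (SG_old − 1)·V_old/(V_old + V_water)
pts = (1.093 − 1)·1000·19.8/(19.8 + 2.8) = 81.4779
SG_new = 1 + 81.4779/1000

1.0815


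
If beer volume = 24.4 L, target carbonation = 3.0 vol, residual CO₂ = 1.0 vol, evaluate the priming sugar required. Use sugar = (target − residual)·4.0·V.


sugar = (3.0 − 1.0)·4.0·24.4

195.2000 g


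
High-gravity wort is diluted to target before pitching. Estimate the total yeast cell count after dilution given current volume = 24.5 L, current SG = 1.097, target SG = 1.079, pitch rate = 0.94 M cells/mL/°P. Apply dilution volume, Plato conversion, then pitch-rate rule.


V_w = V·((SG_c−1)/(SG_t−1)−1);  °P = 259 − 259/SG_t;  cells = rate·(V+V_w)·°P
V_w = 24.5·((1.097−1)/(1.079−1)−1) = 5.5823
V_final = 24.5 + 5.5823 = 30.0823
°P = 259 − 259/1.079 = 18.9629
cells = 0.94·30.0823·18.9629

536.2212 billion cells


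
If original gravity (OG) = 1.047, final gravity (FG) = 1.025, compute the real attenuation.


AA = (OG−FG)/(OG−1)·100;  RA = AA·0.8192
AA = (1.047 − 1.025)/(1.047 − 1)·100 = 46.8085
RA = 46.8085·0.8192

38.3455 %


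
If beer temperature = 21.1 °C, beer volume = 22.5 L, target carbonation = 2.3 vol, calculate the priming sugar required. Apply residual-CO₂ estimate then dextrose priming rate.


residual = 14.695·(0.01821 + 0.09011·e^(−0.04·T));  sugar = (target − residual)·4.0·V
residual = 14.695·(0.01821 + 0.09011·e^(−0.04·21.1)) = 0.8370
sugar = (2.3 − 0.8370)·4.0·22.5

131.6727 g


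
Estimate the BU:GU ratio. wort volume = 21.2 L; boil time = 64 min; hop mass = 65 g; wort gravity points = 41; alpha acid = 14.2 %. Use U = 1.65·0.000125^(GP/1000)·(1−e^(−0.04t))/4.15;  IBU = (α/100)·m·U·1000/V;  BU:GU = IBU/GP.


U = 1.65·0.000125^(41/1000)·(1−e^(−0.04·64))/4.15 = 0.2538
IBU = (14.2/100)·65·0.2538·1000/21.2 = 110.4926
BU:GU = 110.4926/41

2.6949


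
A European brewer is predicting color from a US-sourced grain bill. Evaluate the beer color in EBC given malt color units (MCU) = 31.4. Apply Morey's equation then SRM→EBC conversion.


SRM = 1.4922·MCU^0.6859;  EBC = SRM·1.97
SRM = 1.4922·31.4^0.6859 = 15.8698
EBC = 15.8698·1.97

31.2635 EBC


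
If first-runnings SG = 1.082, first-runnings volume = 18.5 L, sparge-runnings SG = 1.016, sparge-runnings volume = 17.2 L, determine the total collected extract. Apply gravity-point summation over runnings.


total = Σ (SG_i − 1)·1000·V_i
first = (1.082 − 1)·1000·18.5 = 1517.0000
sparge = (1.016 − 1)·1000·17.2 = 275.2000
total = 1517.0000 + 275.2000

1792.2000 gravity·L


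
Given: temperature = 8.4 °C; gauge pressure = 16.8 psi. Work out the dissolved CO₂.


vols = (P + 14.695)·(0.01821 + 0.09011·e^(−0.04·T))
vols = (16.8 + 14.695)·(0.01821 + 0.09011·e^(−0.04·8.4))

2.6016 volumes


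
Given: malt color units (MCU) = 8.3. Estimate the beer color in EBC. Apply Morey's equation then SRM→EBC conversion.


SRM = 1.4922·MCU^0.6859;  EBC = SRM·1.97
SRM = 1.4922·8.3^0.6859 = 6.3712
EBC = 6.3712·1.97

12.5513 EBC


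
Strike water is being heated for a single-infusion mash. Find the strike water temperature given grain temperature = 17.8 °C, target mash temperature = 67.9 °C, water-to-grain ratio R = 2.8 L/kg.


T_strike = (0.41/R)·(T_mash − T_grain) + T_mash
T_strike = (0.41/2.8)·(67.9 − 17.8) + 67.9

75.2361 °C


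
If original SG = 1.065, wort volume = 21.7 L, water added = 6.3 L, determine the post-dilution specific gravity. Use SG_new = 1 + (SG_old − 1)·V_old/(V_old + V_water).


pts = (1.065 − 1)·1000·21.7/(21.7 + 6.3) = 50.3750
SG_new = 1 + 50.3750/1000

1.0504


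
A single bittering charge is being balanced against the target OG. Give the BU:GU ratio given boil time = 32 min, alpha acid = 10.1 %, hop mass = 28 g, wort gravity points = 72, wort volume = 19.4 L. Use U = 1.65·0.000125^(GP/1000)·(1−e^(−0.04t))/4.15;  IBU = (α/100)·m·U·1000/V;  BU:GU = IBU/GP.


U = 1.65·0.000125^(72/1000)·(1−e^(−0.04·32))/4.15 = 0.1503
IBU = (10.1/100)·28·0.1503·1000/19.4 = 21.9082
BU:GU = 21.9082/72

0.3043


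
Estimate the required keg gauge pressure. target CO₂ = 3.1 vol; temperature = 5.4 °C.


psi = vols/(0.01821 + 0.09011·e^(−0.04·T)) − 14.695
psi = 3.1/(0.01821 + 0.09011·e^(−0.04·5.4)) − 14.695

19.4404 psi


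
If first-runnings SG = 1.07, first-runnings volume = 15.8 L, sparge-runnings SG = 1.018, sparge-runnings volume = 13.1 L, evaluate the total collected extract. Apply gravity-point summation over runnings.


total = Σ (SG_i − 1)·1000·V_i
first = (1.07 − 1)·1000·15.8 = 1106.0000
sparge = (1.018 − 1)·1000·13.1 = 235.8000
total = 1106.0000 + 235.8000

1341.8000 gravity·L


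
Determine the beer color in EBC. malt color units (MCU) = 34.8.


SRM = 1.4922·MCU^0.6859;  EBC = SRM·1.97
SRM = 1.4922·34.8^0.6859 = 17.0293
EBC = 17.0293·1.97

33.5477 EBC


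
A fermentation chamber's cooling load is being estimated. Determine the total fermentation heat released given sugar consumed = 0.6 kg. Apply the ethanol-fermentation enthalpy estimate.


Q = m_sugar · 590 kJ/kg
Q = 0.6 · 590

354.0000 kJ


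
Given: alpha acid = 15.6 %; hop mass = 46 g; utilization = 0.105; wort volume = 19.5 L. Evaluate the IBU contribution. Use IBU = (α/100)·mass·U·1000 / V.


IBU = (15.6/100)·46·0.105·1000 / 19.5

38.6400 IBU


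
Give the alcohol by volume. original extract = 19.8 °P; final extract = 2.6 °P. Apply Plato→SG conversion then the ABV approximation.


SG = 259/(259 − P);  ABV = (OG − FG)·131.25
OG = 259/(259 − 19.8) = 1.0828
FG = 259/(259 − 2.6) = 1.0101
ABV = (1.0828 − 1.0101)·131.25

9.5334 % ABV


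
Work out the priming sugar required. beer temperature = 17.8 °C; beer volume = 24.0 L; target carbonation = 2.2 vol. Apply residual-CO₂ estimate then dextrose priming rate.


residual = 14.695·(0.01821 + 0.09011·e^(−0.04·T));  sugar = (target − residual)·4.0·V
residual = 14.695·(0.01821 + 0.09011·e^(−0.04·17.8)) = 0.9173
sugar = (2.2 − 0.9173)·4.0·24.0

123.1379 g


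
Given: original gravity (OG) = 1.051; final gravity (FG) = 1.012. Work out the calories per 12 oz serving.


ABW = (OG−FG)·131.25·0.79/FG;  °P = 259 − 259/SG (for OG→OE and FG→AE);  RE = 0.1808·OE + 0.8192·AE;  Cal = (6.9·ABW + 4·(RE−0.1))·FG·3.55
ABW = (1.051 − 1.012)·131.25·0.79/1.012 = 3.9959
OE = 259 − 259/1.051 = 12.5680 °P
AE = 259 − 259/1.012 = 3.0711 °P
RE = 0.1808·12.5680 + 0.8192·3.0711 = 4.7882 °P
Cal = (6.9·3.9959 + 4·(4.7882−0.1))·1.012·3.55

166.4243 kcal


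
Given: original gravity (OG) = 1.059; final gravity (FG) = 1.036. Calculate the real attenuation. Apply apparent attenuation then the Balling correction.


AA = (OG−FG)/(OG−1)·100;  RA = AA·0.8192
AA = (1.059 − 1.036)/(1.059 − 1)·100 = 38.9831
RA = 38.9831·0.8192

31.9349 %


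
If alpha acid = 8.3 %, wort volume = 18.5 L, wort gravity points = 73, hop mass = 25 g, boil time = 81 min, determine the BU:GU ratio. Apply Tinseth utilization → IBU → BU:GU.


U = 1.65·0.000125^(GP/1000)·(1−e^(−0.04t))/4.15;  IBU = (α/100)·m·U·1000/V;  BU:GU = IBU/GP
U = 1.65·0.000125^(73/1000)·(1−e^(−0.04·81))/4.15 = 0.1982
IBU = (8.3/100)·25·0.1982·1000/18.5 = 22.2334
BU:GU = 22.2334/73

0.3046


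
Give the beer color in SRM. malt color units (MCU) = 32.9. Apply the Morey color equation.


SRM = 1.4922 · MCU^0.6859
SRM = 1.4922 · 32.9^0.6859

16.3860 SRM


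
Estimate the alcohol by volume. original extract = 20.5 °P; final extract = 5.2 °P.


SG = 259/(259 − P);  ABV = (OG − FG)·131.25
OG = 259/(259 − 20.5) = 1.0860
FG = 259/(259 − 5.2) = 1.0205
ABV = (1.0860 − 1.0205)·131.25

8.5923 % ABV


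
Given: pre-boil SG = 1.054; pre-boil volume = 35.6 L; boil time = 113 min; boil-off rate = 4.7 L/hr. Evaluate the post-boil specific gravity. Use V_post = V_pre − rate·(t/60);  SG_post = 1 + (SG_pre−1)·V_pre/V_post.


V_post = 35.6 − 4.7·(113/60) = 26.7483
SG_post = 1 + (1.054 − 1)·35.6/26.7483

1.0719


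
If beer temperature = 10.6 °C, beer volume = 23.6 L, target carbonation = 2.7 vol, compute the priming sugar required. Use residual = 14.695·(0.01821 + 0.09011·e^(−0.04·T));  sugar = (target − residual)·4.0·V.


residual = 14.695·(0.01821 + 0.09011·e^(−0.04·10.6)) = 1.1342
sugar = (2.7 − 1.1342)·4.0·23.6

147.8151 g


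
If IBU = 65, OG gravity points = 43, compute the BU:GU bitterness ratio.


BU:GU = IBU / OG_points
BU:GU = 65 / 43

1.5116


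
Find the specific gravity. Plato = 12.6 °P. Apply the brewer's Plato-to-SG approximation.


SG = 259/(259 − P)
SG = 259/(259 − 12.6)

1.0511


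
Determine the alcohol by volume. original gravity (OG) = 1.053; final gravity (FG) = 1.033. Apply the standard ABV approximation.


ABV = (OG − FG) · 131.25
ABV = (1.053 − 1.033) · 131.25

2.6250 % ABV


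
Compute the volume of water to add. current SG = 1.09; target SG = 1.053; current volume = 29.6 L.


V_water = V·((SG_curr − 1)/(SG_target − 1) − 1)
V_water = 29.6·((1.09 − 1)/(1.053 − 1) − 1)

20.6642 L


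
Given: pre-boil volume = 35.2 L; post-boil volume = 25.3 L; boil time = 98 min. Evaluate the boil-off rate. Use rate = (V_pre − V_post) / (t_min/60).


rate = (35.2 − 25.3) / (98/60)

6.0612 L/hr


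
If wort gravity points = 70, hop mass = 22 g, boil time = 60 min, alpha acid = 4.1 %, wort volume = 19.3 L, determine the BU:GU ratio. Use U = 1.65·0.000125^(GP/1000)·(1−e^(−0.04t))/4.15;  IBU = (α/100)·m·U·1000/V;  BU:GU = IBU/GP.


U = 1.65·0.000125^(70/1000)·(1−e^(−0.04·60))/4.15 = 0.1927
IBU = (4.1/100)·22·0.1927·1000/19.3 = 9.0067
BU:GU = 9.0067/70

0.1287


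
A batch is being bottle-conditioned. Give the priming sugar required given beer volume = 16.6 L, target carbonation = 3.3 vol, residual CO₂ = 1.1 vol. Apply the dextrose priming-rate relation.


sugar = (target − residual)·4.0·V
sugar = (3.3 − 1.1)·4.0·16.6

146.0800 g


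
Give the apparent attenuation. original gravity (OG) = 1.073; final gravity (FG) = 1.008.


AA = (OG − FG)/(OG − 1) · 100
AA = (1.073 − 1.008)/(1.073 − 1) · 100

89.0411 %


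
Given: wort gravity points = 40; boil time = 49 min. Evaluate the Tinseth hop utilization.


U = 1.65·0.000125^(GP/1000) · (1 − e^(−0.04·t))/4.15
bigness = 1.65·0.000125^(40/1000) = 1.1518
boil_factor = (1 − e^(−0.04·49))/4.15 = 0.2070
U = 1.1518 · 0.2070

0.2384


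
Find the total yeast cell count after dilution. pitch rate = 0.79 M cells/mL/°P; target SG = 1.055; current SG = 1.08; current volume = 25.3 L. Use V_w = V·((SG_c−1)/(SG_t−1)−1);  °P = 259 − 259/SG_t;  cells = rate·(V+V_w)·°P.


V_w = 25.3·((1.08−1)/(1.055−1)−1) = 11.5000
V_final = 25.3 + 11.5000 = 36.8000
°P = 259 − 259/1.055 = 13.5024
cells = 0.79·36.8000·13.5024

392.5409 billion cells


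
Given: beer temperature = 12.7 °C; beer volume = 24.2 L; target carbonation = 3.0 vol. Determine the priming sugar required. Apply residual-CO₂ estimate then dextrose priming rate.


residual = 14.695·(0.01821 + 0.09011·e^(−0.04·T));  sugar = (target − residual)·4.0·V
residual = 14.695·(0.01821 + 0.09011·e^(−0.04·12.7)) = 1.0643
sugar = (3.0 − 1.0643)·4.0·24.2

187.3715 g


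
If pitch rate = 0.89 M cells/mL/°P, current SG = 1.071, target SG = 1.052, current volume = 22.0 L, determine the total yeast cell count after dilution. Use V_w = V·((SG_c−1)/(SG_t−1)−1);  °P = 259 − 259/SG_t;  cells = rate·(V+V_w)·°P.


V_w = 22.0·((1.071−1)/(1.052−1)−1) = 8.0385
V_final = 22.0 + 8.0385 = 30.0385
°P = 259 − 259/1.052 = 12.8023
cells = 0.89·30.0385·12.8023

342.2591 billion cells


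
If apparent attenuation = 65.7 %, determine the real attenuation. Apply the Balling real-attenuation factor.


RA = AA · 0.8192
RA = 65.7 · 0.8192

53.8214 %


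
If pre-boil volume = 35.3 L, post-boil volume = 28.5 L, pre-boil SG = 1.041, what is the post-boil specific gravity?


SG_post = 1 + (SG_pre − 1)·V_pre/V_post
pts_pre = (1.041 − 1)·1000 = 41.0000
pts_post = 41.0000·35.3/28.5 = 50.7825
SG_post = 1 + 50.7825/1000

1.0508


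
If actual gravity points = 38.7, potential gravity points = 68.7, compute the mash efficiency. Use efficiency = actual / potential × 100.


efficiency = 38.7 / 68.7 × 100

56.3319 %


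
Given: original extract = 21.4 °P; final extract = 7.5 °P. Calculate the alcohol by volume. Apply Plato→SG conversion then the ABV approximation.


SG = 259/(259 − P);  ABV = (OG − FG)·131.25
OG = 259/(259 − 21.4) = 1.0901
FG = 259/(259 − 7.5) = 1.0298
ABV = (1.0901 − 1.0298)·131.25

7.9073 % ABV


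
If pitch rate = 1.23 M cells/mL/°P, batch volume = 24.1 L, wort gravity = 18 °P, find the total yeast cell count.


cells (billions) = rate · V_L · °P
cells = 1.23 · 24.1 · 18

533.5740 billion cells


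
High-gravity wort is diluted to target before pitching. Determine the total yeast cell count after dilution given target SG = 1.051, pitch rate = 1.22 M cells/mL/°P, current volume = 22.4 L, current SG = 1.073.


V_w = V·((SG_c−1)/(SG_t−1)−1);  °P = 259 − 259/SG_t;  cells = rate·(V+V_w)·°P
V_w = 22.4·((1.073−1)/(1.051−1)−1) = 9.6627
V_final = 22.4 + 9.6627 = 32.0627
°P = 259 − 259/1.051 = 12.5680
cells = 1.22·32.0627·12.5680

491.6180 billion cells


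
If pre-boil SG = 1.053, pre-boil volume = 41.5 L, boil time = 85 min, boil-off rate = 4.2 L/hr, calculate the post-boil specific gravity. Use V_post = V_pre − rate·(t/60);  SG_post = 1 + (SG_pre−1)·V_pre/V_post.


V_post = 41.5 − 4.2·(85/60) = 35.5500
SG_post = 1 + (1.053 − 1)·41.5/35.5500

1.0619


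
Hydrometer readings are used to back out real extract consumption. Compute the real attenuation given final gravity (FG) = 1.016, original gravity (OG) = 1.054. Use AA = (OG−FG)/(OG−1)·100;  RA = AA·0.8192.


AA = (1.054 − 1.016)/(1.054 − 1)·100 = 70.3704
RA = 70.3704·0.8192

57.6474 %


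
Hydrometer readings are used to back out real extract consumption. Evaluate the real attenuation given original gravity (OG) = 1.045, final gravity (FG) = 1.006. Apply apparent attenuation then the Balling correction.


AA = (OG−FG)/(OG−1)·100;  RA = AA·0.8192
AA = (1.045 − 1.006)/(1.045 − 1)·100 = 86.6667
RA = 86.6667·0.8192

70.9973 %


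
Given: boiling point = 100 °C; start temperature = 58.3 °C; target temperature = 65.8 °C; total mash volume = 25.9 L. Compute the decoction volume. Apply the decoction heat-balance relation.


V_dec = V_total·(T_target − T_start)/(T_boil − T_start)
V_dec = 25.9·(65.8 − 58.3)/(100 − 58.3)

4.6583 L


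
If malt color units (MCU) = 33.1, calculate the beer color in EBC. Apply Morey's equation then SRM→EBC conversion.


SRM = 1.4922·MCU^0.6859;  EBC = SRM·1.97
SRM = 1.4922·33.1^0.6859 = 16.4542
EBC = 16.4542·1.97

32.4148 EBC
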